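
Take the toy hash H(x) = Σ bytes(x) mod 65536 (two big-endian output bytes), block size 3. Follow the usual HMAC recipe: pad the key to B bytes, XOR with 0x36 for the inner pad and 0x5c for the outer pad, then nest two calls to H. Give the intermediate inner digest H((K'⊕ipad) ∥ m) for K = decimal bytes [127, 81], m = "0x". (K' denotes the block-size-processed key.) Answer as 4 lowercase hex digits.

Key decimal bytes [127, 81] = 7f 51 is 2 bytes ≤ B = 3; zero-pad to 3 bytes: K' = 7f 51 00.
K' ⊕ ipad = 49 67 36.
Inner input = 49 67 36 ∥ 30 78.
Inner hash: sum = 73+103+54+48+120 = 398 → 01 8e.

018e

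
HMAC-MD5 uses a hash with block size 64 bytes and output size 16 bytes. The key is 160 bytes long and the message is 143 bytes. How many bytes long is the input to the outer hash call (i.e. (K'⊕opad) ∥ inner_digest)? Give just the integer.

Key is 160 > 64 bytes, so it is hashed to 16 bytes then zero-padded to 64: |K'| = 64.
Outer input = (K'⊕opad) ∥ H(inner) → 64 + 16 = 80 bytes.

80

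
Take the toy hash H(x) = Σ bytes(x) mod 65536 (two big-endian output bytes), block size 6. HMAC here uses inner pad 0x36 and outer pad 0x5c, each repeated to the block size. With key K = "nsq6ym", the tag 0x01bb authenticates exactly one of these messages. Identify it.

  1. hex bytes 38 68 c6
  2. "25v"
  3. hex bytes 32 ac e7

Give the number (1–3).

2

Key "nsq6ym" = 6e 73 71 36 79 6d is exactly B = 6 bytes: K' = 6e 73 71 36 79 6d.
K' ⊕ ipad = 58 45 47 00 4f 5b; K' ⊕ opad = 32 2f 2d 6a 25 31.
m1: inner = H(58 45 47 00 4f 5b 38 68 c6) = 02 f4; tag = H(32 2f 2d 6a 25 31 02 f4) = 0244
m2: inner = H(58 45 47 00 4f 5b 32 35 76) = 02 6b; tag = H(32 2f 2d 6a 25 31 02 6b) = 01bb ← matches
m3: inner = H(58 45 47 00 4f 5b 32 ac e7) = 03 53; tag = H(32 2f 2d 6a 25 31 03 53) = 01a4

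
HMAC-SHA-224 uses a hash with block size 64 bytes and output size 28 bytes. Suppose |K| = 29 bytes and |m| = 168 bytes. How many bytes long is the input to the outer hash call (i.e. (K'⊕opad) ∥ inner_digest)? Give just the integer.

Key is 29 ≤ 64 bytes, zero-padded: |K'| = 64.
Outer input = (K'⊕opad) ∥ H(inner) → 64 + 28 = 92 bytes.

92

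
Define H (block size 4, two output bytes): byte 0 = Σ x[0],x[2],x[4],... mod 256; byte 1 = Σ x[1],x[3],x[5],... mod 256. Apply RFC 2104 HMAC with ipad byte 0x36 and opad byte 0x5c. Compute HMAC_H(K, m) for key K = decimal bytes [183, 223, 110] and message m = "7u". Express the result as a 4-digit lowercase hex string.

2d73

Key decimal bytes [183, 223, 110] = b7 df 6e is 3 bytes ≤ B = 4; zero-pad to 4 bytes: K' = b7 df 6e 00.
K' ⊕ ipad = 81 e9 58 36.  K' ⊕ opad = eb 83 32 5c.
Inner input = (K'⊕ipad) ∥ m = 81 e9 58 36 ∥ 37 75.
Inner hash: even-index sum = 272 mod 256 = 16; odd-index sum = 404 mod 256 = 148 → 10 94.
Outer input = (K'⊕opad) ∥ inner = eb 83 32 5c ∥ 10 94.
Outer hash (tag): even-index sum = 301 mod 256 = 45; odd-index sum = 371 mod 256 = 115 → 2d 73.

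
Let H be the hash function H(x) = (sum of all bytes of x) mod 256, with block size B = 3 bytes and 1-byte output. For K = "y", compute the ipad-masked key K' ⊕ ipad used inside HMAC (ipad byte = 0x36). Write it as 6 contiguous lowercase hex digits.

4f3636

Key "y" = 79 is 1 byte ≤ B = 3; zero-pad to 3 bytes: K' = 79 00 00.
XOR each byte with 0x36: 79⊕36=4f, 00⊕36=36, 00⊕36=36.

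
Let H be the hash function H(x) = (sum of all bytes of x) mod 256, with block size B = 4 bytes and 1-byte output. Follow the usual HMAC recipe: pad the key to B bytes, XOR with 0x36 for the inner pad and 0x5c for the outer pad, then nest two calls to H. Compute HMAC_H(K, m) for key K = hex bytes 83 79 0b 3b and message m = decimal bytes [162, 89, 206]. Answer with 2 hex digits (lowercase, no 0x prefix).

Key hex bytes 83 79 0b 3b is exactly B = 4 bytes: K' = 83 79 0b 3b.
K' ⊕ ipad = b5 4f 3d 0d.  K' ⊕ opad = df 25 57 67.
Inner input = (K'⊕ipad) ∥ m = b5 4f 3d 0d ∥ a2 59 ce.
Inner hash: sum = 181+79+61+13+162+89+206 = 791; mod 256 = 23 → 17.
Outer input = (K'⊕opad) ∥ inner = df 25 57 67 ∥ 17.
Outer hash (tag): sum = 223+37+87+103+23 = 473; mod 256 = 217 → d9.

d9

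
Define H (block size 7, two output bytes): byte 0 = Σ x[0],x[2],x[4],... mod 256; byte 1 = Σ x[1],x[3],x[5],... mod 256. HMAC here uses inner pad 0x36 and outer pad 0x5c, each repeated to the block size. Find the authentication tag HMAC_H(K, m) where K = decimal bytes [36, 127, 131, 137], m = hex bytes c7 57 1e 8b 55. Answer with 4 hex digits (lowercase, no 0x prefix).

Key decimal bytes [36, 127, 131, 137] = 24 7f 83 89 is 4 bytes ≤ B = 7; zero-pad to 7 bytes: K' = 24 7f 83 89 00 00 00.
K' ⊕ ipad = 12 49 b5 bf 36 36 36.  K' ⊕ opad = 78 23 df d5 5c 5c 5c.
Inner input = (K'⊕ipad) ∥ m = 12 49 b5 bf 36 36 36 ∥ c7 57 1e 8b 55.
Inner hash: even-index sum = 533 mod 256 = 21; odd-index sum = 632 mod 256 = 120 → 15 78.
Outer input = (K'⊕opad) ∥ inner = 78 23 df d5 5c 5c 5c ∥ 15 78.
Outer hash (tag): even-index sum = 647 mod 256 = 135; odd-index sum = 361 mod 256 = 105 → 87 69.

8769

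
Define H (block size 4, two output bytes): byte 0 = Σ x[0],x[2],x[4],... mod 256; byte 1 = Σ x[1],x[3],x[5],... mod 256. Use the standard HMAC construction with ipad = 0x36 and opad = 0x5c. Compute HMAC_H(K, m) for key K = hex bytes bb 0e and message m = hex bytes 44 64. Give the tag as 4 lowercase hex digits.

Key hex bytes bb 0e is 2 bytes ≤ B = 4; zero-pad to 4 bytes: K' = bb 0e 00 00.
K' ⊕ ipad = 8d 38 36 36.  K' ⊕ opad = e7 52 5c 5c.
Inner input = (K'⊕ipad) ∥ m = 8d 38 36 36 ∥ 44 64.
Inner hash: even-index sum = 263 mod 256 = 7; odd-index sum = 210 mod 256 = 210 → 07 d2.
Outer input = (K'⊕opad) ∥ inner = e7 52 5c 5c ∥ 07 d2.
Outer hash (tag): even-index sum = 330 mod 256 = 74; odd-index sum = 384 mod 256 = 128 → 4a 80.

4a80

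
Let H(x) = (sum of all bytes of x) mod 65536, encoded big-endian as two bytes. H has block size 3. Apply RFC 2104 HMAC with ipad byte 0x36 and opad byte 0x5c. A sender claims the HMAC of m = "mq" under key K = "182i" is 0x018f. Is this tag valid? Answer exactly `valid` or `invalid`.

Key "182i" = 31 38 32 69 is 4 bytes > B = 3, so hash it first: H(key) = 01 04, then zero-pad to 3 bytes: K' = 01 04 00.
K' ⊕ ipad = 37 32 36; K' ⊕ opad = 5d 58 5c.
Inner hash: sum = 55+50+54+109+113 = 381 → 01 7d.
Outer hash (recomputed tag): sum = 93+88+92+1+125 = 399 → 01 8f.
Recomputed tag = 018f; claimed = 018f → match.

valid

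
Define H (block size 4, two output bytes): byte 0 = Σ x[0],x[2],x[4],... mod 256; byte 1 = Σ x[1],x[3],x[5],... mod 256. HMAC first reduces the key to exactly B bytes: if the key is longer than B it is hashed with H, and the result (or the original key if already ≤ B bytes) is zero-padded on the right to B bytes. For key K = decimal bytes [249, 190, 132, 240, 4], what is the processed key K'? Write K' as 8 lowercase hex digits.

81ae0000

|K| = 5 > B = 4, so first hash the key.
H(K): even-index sum = 385 mod 256 = 129; odd-index sum = 430 mod 256 = 174 → 81 ae.
Zero-pad H(K) = 81 ae to 4 bytes: K' = 81 ae 00 00.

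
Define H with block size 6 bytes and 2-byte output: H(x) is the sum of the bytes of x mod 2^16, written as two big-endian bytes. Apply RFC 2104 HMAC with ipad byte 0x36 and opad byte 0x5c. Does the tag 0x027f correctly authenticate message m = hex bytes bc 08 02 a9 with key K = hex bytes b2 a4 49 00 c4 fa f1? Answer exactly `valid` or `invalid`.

invalid

Key hex bytes b2 a4 49 00 c4 fa f1 is 7 bytes > B = 6, so hash it first: H(key) = 04 4e, then zero-pad to 6 bytes: K' = 04 4e 00 00 00 00.
K' ⊕ ipad = 32 78 36 36 36 36; K' ⊕ opad = 58 12 5c 5c 5c 5c.
Inner hash: sum = 50+120+54+54+54+54+188+8+2+169 = 753 → 02 f1.
Outer hash (recomputed tag): sum = 88+18+92+92+92+92+2+241 = 717 → 02 cd.
Recomputed tag = 02cd; claimed = 027f → mismatch.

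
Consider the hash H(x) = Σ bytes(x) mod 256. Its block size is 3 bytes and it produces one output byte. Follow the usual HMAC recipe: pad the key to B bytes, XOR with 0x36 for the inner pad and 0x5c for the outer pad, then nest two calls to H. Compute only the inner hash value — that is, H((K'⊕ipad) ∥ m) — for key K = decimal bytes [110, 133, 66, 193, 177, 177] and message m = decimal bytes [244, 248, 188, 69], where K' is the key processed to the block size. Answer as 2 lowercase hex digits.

Key decimal bytes [110, 133, 66, 193, 177, 177] = 6e 85 42 c1 b1 b1 is 6 bytes > B = 3, so hash it first: H(key) = 58, then zero-pad to 3 bytes: K' = 58 00 00.
K' ⊕ ipad = 6e 36 36.
Inner input = 6e 36 36 ∥ f4 f8 bc 45.
Inner hash: sum = 110+54+54+244+248+188+69 = 967; mod 256 = 199 → c7.

c7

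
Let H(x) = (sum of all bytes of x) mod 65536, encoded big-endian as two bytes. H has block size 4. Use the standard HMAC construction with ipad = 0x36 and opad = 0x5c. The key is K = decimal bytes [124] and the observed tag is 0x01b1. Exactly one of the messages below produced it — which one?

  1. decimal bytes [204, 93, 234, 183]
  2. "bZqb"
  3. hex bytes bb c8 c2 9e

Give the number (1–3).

Key decimal bytes [124] = 7c is 1 byte ≤ B = 4; zero-pad to 4 bytes: K' = 7c 00 00 00.
K' ⊕ ipad = 4a 36 36 36; K' ⊕ opad = 20 5c 5c 5c.
m1: inner = H(4a 36 36 36 cc 5d ea b7) = 03 b6; tag = H(20 5c 5c 5c 03 b6) = 01ed
m2: inner = H(4a 36 36 36 62 5a 71 62) = 02 7b; tag = H(20 5c 5c 5c 02 7b) = 01b1 ← matches
m3: inner = H(4a 36 36 36 bb c8 c2 9e) = 03 cf; tag = H(20 5c 5c 5c 03 cf) = 0206

2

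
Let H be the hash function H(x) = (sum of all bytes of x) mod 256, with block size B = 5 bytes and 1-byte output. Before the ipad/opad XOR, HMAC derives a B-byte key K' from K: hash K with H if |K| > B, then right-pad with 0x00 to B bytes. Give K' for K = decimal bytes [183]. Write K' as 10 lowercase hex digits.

Key decimal bytes [183] = b7 is 1 byte ≤ B = 5; zero-pad to 5 bytes: K' = b7 00 00 00 00.

b700000000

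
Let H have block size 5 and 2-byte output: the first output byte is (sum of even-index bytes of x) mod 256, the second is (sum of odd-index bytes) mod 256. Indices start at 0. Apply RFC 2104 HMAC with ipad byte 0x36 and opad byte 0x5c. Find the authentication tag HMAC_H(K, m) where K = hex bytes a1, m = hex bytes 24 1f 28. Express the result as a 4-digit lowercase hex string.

Key hex bytes a1 is 1 byte ≤ B = 5; zero-pad to 5 bytes: K' = a1 00 00 00 00.
K' ⊕ ipad = 97 36 36 36 36.  K' ⊕ opad = fd 5c 5c 5c 5c.
Inner input = (K'⊕ipad) ∥ m = 97 36 36 36 36 ∥ 24 1f 28.
Inner hash: even-index sum = 290 mod 256 = 34; odd-index sum = 184 mod 256 = 184 → 22 b8.
Outer input = (K'⊕opad) ∥ inner = fd 5c 5c 5c 5c ∥ 22 b8.
Outer hash (tag): even-index sum = 621 mod 256 = 109; odd-index sum = 218 mod 256 = 218 → 6d da.

6dda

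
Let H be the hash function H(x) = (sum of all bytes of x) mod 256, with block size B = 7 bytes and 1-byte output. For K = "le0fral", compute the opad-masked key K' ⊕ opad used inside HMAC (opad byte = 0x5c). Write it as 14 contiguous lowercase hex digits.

30396c3a2e3d30

Key "le0fral" = 6c 65 30 66 72 61 6c is exactly B = 7 bytes: K' = 6c 65 30 66 72 61 6c.
XOR each byte with 0x5c: 6c⊕5c=30, 65⊕5c=39, 30⊕5c=6c, 66⊕5c=3a, 72⊕5c=2e, 61⊕5c=3d, 6c⊕5c=30.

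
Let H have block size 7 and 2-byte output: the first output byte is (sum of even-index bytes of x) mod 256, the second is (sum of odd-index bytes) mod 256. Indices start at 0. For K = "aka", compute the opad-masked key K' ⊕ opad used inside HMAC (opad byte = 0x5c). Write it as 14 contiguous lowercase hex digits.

Key "aka" = 61 6b 61 is 3 bytes ≤ B = 7; zero-pad to 7 bytes: K' = 61 6b 61 00 00 00 00.
XOR each byte with 0x5c: 61⊕5c=3d, 6b⊕5c=37, 61⊕5c=3d, 00⊕5c=5c, 00⊕5c=5c, 00⊕5c=5c, 00⊕5c=5c.

3d373d5c5c5c5c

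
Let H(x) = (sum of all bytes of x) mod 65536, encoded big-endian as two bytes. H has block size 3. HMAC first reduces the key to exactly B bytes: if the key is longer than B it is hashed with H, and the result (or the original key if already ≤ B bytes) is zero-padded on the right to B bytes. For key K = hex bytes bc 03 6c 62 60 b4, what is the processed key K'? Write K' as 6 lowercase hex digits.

|K| = 6 > B = 3, so first hash the key.
H(K): sum = 188+3+108+98+96+180 = 673 → 02 a1.
Zero-pad H(K) = 02 a1 to 3 bytes: K' = 02 a1 00.

02a100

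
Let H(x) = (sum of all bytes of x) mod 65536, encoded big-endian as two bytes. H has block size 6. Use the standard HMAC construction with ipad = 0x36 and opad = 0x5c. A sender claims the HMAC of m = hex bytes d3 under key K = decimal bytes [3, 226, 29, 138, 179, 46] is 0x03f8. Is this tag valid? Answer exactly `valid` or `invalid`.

Key decimal bytes [3, 226, 29, 138, 179, 46] = 03 e2 1d 8a b3 2e is exactly B = 6 bytes: K' = 03 e2 1d 8a b3 2e.
K' ⊕ ipad = 35 d4 2b bc 85 18; K' ⊕ opad = 5f be 41 d6 ef 72.
Inner hash: sum = 53+212+43+188+133+24+211 = 864 → 03 60.
Outer hash (recomputed tag): sum = 95+190+65+214+239+114+3+96 = 1016 → 03 f8.
Recomputed tag = 03f8; claimed = 03f8 → match.

valid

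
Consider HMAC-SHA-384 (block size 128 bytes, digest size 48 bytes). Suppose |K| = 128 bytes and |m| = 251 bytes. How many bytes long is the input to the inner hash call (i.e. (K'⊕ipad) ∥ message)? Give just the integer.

379

Key is 128 ≤ 128 bytes, zero-padded: |K'| = 128.
Inner input = (K'⊕ipad) ∥ m → 128 + 251 = 379 bytes.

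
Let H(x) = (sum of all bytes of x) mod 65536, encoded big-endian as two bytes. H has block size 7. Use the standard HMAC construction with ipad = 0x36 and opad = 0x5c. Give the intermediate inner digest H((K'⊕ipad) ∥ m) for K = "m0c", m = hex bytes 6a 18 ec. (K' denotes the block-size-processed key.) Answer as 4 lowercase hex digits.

02fc

Key "m0c" = 6d 30 63 is 3 bytes ≤ B = 7; zero-pad to 7 bytes: K' = 6d 30 63 00 00 00 00.
K' ⊕ ipad = 5b 06 55 36 36 36 36.
Inner input = 5b 06 55 36 36 36 36 ∥ 6a 18 ec.
Inner hash: sum = 91+6+85+54+54+54+54+106+24+236 = 764 → 02 fc.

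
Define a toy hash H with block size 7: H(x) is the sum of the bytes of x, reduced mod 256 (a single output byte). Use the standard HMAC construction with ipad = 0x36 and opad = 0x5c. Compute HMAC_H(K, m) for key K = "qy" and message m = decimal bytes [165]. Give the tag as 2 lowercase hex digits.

Key "qy" = 71 79 is 2 bytes ≤ B = 7; zero-pad to 7 bytes: K' = 71 79 00 00 00 00 00.
K' ⊕ ipad = 47 4f 36 36 36 36 36.  K' ⊕ opad = 2d 25 5c 5c 5c 5c 5c.
Inner input = (K'⊕ipad) ∥ m = 47 4f 36 36 36 36 36 ∥ a5.
Inner hash: sum = 71+79+54+54+54+54+54+165 = 585; mod 256 = 73 → 49.
Outer input = (K'⊕opad) ∥ inner = 2d 25 5c 5c 5c 5c 5c ∥ 49.
Outer hash (tag): sum = 45+37+92+92+92+92+92+73 = 615; mod 256 = 103 → 67.

67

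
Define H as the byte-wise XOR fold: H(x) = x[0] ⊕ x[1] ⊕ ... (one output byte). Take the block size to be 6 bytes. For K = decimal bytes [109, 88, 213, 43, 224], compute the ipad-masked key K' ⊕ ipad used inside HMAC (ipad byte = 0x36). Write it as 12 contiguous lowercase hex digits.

Key decimal bytes [109, 88, 213, 43, 224] = 6d 58 d5 2b e0 is 5 bytes ≤ B = 6; zero-pad to 6 bytes: K' = 6d 58 d5 2b e0 00.
XOR each byte with 0x36: 6d⊕36=5b, 58⊕36=6e, d5⊕36=e3, 2b⊕36=1d, e0⊕36=d6, 00⊕36=36.

5b6ee31dd636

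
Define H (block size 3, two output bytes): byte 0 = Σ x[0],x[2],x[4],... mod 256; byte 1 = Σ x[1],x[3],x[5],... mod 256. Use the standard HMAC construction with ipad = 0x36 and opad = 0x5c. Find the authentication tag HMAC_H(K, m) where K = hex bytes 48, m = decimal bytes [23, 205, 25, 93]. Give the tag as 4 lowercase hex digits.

Key hex bytes 48 is 1 byte ≤ B = 3; zero-pad to 3 bytes: K' = 48 00 00.
K' ⊕ ipad = 7e 36 36.  K' ⊕ opad = 14 5c 5c.
Inner input = (K'⊕ipad) ∥ m = 7e 36 36 ∥ 17 cd 19 5d.
Inner hash: even-index sum = 478 mod 256 = 222; odd-index sum = 102 mod 256 = 102 → de 66.
Outer input = (K'⊕opad) ∥ inner = 14 5c 5c ∥ de 66.
Outer hash (tag): even-index sum = 214 mod 256 = 214; odd-index sum = 314 mod 256 = 58 → d6 3a.

d63a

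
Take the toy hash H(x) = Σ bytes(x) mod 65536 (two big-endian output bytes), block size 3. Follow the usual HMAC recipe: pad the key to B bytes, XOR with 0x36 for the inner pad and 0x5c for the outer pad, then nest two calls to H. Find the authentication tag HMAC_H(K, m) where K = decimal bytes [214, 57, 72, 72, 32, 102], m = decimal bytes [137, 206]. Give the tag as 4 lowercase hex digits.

Key decimal bytes [214, 57, 72, 72, 32, 102] = d6 39 48 48 20 66 is 6 bytes > B = 3, so hash it first: H(key) = 02 25, then zero-pad to 3 bytes: K' = 02 25 00.
K' ⊕ ipad = 34 13 36.  K' ⊕ opad = 5e 79 5c.
Inner input = (K'⊕ipad) ∥ m = 34 13 36 ∥ 89 ce.
Inner hash: sum = 52+19+54+137+206 = 468 → 01 d4.
Outer input = (K'⊕opad) ∥ inner = 5e 79 5c ∥ 01 d4.
Outer hash (tag): sum = 94+121+92+1+212 = 520 → 02 08.

0208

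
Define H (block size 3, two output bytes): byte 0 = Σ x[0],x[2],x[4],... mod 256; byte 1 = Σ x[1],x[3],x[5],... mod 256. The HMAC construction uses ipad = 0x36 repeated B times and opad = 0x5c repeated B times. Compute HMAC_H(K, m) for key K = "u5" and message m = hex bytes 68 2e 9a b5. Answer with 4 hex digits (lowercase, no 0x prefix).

Key "u5" = 75 35 is 2 bytes ≤ B = 3; zero-pad to 3 bytes: K' = 75 35 00.
K' ⊕ ipad = 43 03 36.  K' ⊕ opad = 29 69 5c.
Inner input = (K'⊕ipad) ∥ m = 43 03 36 ∥ 68 2e 9a b5.
Inner hash: even-index sum = 348 mod 256 = 92; odd-index sum = 261 mod 256 = 5 → 5c 05.
Outer input = (K'⊕opad) ∥ inner = 29 69 5c ∥ 5c 05.
Outer hash (tag): even-index sum = 138 mod 256 = 138; odd-index sum = 197 mod 256 = 197 → 8a c5.

8ac5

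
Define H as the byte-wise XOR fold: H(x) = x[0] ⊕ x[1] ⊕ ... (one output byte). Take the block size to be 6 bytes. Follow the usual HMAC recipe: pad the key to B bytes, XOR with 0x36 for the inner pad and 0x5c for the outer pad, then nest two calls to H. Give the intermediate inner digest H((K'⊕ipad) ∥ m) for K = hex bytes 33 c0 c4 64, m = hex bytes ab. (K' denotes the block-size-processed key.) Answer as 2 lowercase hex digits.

f8

Key hex bytes 33 c0 c4 64 is 4 bytes ≤ B = 6; zero-pad to 6 bytes: K' = 33 c0 c4 64 00 00.
K' ⊕ ipad = 05 f6 f2 52 36 36.
Inner input = 05 f6 f2 52 36 36 ∥ ab.
Inner hash: XOR 05⊕f6⊕f2⊕52⊕36⊕36⊕ab = f8.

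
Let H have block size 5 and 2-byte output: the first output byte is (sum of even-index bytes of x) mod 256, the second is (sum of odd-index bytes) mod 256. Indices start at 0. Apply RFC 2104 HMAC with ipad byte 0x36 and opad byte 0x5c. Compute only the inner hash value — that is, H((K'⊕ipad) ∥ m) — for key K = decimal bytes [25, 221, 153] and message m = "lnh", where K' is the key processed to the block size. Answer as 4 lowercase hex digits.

82f5

Key decimal bytes [25, 221, 153] = 19 dd 99 is 3 bytes ≤ B = 5; zero-pad to 5 bytes: K' = 19 dd 99 00 00.
K' ⊕ ipad = 2f eb af 36 36.
Inner input = 2f eb af 36 36 ∥ 6c 6e 68.
Inner hash: even-index sum = 386 mod 256 = 130; odd-index sum = 501 mod 256 = 245 → 82 f5.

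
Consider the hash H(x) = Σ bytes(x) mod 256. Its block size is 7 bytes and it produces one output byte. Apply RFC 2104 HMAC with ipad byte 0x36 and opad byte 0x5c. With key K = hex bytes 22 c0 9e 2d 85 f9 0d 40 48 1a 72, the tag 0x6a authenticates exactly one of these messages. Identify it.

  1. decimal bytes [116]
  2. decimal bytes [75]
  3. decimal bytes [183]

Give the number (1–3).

Key hex bytes 22 c0 9e 2d 85 f9 0d 40 48 1a 72 is 11 bytes > B = 7, so hash it first: H(key) = 4c, then zero-pad to 7 bytes: K' = 4c 00 00 00 00 00 00.
K' ⊕ ipad = 7a 36 36 36 36 36 36; K' ⊕ opad = 10 5c 5c 5c 5c 5c 5c.
m1: inner = H(7a 36 36 36 36 36 36 74) = 32; tag = H(10 5c 5c 5c 5c 5c 5c 32) = 6a ← matches
m2: inner = H(7a 36 36 36 36 36 36 4b) = 09; tag = H(10 5c 5c 5c 5c 5c 5c 09) = 41
m3: inner = H(7a 36 36 36 36 36 36 b7) = 75; tag = H(10 5c 5c 5c 5c 5c 5c 75) = ad

1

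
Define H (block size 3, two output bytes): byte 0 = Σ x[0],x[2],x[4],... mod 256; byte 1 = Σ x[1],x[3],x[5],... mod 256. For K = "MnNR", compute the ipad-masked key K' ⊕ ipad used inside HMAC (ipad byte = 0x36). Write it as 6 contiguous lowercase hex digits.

adf636

Key "MnNR" = 4d 6e 4e 52 is 4 bytes > B = 3, so hash it first: H(key) = 9b c0, then zero-pad to 3 bytes: K' = 9b c0 00.
XOR each byte with 0x36: 9b⊕36=ad, c0⊕36=f6, 00⊕36=36.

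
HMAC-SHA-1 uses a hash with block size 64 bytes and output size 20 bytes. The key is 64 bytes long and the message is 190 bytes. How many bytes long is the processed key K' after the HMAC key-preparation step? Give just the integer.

64

Key is 64 ≤ 64 bytes, zero-padded: |K'| = 64.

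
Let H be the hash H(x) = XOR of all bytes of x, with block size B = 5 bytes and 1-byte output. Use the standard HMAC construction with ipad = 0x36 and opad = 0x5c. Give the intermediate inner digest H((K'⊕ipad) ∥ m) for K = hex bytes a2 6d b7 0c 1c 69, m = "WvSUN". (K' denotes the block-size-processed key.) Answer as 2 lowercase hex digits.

5e

Key hex bytes a2 6d b7 0c 1c 69 is 6 bytes > B = 5, so hash it first: H(key) = 01, then zero-pad to 5 bytes: K' = 01 00 00 00 00.
K' ⊕ ipad = 37 36 36 36 36.
Inner input = 37 36 36 36 36 ∥ 57 76 53 55 4e.
Inner hash: XOR 37⊕36⊕36⊕36⊕36⊕57⊕76⊕53⊕55⊕4e = 5e.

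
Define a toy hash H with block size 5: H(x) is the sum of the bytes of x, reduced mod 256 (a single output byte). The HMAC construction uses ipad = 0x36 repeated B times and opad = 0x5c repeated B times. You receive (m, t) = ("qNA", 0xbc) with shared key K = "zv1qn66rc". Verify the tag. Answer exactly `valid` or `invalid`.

invalid

Key "zv1qn66rc" = 7a 76 31 71 6e 36 36 72 63 is 9 bytes > B = 5, so hash it first: H(key) = 41, then zero-pad to 5 bytes: K' = 41 00 00 00 00.
K' ⊕ ipad = 77 36 36 36 36; K' ⊕ opad = 1d 5c 5c 5c 5c.
Inner hash: sum = 119+54+54+54+54+113+78+65 = 591; mod 256 = 79 → 4f.
Outer hash (recomputed tag): sum = 29+92+92+92+92+79 = 476; mod 256 = 220 → dc.
Recomputed tag = dc; claimed = bc → mismatch.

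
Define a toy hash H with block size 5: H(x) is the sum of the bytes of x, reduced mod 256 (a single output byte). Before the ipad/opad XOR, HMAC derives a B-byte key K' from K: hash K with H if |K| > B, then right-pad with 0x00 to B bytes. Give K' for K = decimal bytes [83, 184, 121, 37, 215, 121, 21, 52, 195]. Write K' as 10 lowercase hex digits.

|K| = 9 > B = 5, so first hash the key.
H(K): sum = 83+184+121+37+215+121+21+52+195 = 1029; mod 256 = 5 → 05.
Zero-pad H(K) = 05 to 5 bytes: K' = 05 00 00 00 00.

0500000000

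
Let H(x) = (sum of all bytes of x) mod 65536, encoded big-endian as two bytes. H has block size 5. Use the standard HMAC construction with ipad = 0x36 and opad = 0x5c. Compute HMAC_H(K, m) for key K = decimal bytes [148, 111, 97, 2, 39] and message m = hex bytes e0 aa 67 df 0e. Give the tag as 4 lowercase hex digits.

Key decimal bytes [148, 111, 97, 2, 39] = 94 6f 61 02 27 is exactly B = 5 bytes: K' = 94 6f 61 02 27.
K' ⊕ ipad = a2 59 57 34 11.  K' ⊕ opad = c8 33 3d 5e 7b.
Inner input = (K'⊕ipad) ∥ m = a2 59 57 34 11 ∥ e0 aa 67 df 0e.
Inner hash: sum = 162+89+87+52+17+224+170+103+223+14 = 1141 → 04 75.
Outer input = (K'⊕opad) ∥ inner = c8 33 3d 5e 7b ∥ 04 75.
Outer hash (tag): sum = 200+51+61+94+123+4+117 = 650 → 02 8a.

028a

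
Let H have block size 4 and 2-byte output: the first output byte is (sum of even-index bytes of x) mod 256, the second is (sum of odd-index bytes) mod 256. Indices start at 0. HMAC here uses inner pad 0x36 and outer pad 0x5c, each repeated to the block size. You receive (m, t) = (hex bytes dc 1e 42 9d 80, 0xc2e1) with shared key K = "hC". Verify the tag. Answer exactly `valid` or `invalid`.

Key "hC" = 68 43 is 2 bytes ≤ B = 4; zero-pad to 4 bytes: K' = 68 43 00 00.
K' ⊕ ipad = 5e 75 36 36; K' ⊕ opad = 34 1f 5c 5c.
Inner hash: even-index sum = 562 mod 256 = 50; odd-index sum = 358 mod 256 = 102 → 32 66.
Outer hash (recomputed tag): even-index sum = 194 mod 256 = 194; odd-index sum = 225 mod 256 = 225 → c2 e1.
Recomputed tag = c2e1; claimed = c2e1 → match.

valid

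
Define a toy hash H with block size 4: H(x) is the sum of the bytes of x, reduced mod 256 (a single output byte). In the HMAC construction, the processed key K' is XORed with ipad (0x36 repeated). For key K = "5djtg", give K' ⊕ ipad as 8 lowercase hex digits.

Key "5djtg" = 35 64 6a 74 67 is 5 bytes > B = 4, so hash it first: H(key) = de, then zero-pad to 4 bytes: K' = de 00 00 00.
XOR each byte with 0x36: de⊕36=e8, 00⊕36=36, 00⊕36=36, 00⊕36=36.

e8363636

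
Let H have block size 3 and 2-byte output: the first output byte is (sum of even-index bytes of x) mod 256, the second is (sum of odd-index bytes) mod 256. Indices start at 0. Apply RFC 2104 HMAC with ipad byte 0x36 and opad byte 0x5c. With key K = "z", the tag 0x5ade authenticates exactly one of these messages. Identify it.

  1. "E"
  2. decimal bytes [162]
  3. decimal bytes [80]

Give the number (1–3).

Key "z" = 7a is 1 byte ≤ B = 3; zero-pad to 3 bytes: K' = 7a 00 00.
K' ⊕ ipad = 4c 36 36; K' ⊕ opad = 26 5c 5c.
m1: inner = H(4c 36 36 45) = 82 7b; tag = H(26 5c 5c 82 7b) = fdde
m2: inner = H(4c 36 36 a2) = 82 d8; tag = H(26 5c 5c 82 d8) = 5ade ← matches
m3: inner = H(4c 36 36 50) = 82 86; tag = H(26 5c 5c 82 86) = 08de

2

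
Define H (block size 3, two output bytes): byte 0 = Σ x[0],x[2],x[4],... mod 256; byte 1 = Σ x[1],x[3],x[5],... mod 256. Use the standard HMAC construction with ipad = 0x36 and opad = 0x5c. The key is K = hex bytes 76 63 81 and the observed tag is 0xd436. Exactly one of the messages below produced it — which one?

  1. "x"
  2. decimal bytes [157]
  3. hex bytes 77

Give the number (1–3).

1

Key hex bytes 76 63 81 is exactly B = 3 bytes: K' = 76 63 81.
K' ⊕ ipad = 40 55 b7; K' ⊕ opad = 2a 3f dd.
m1: inner = H(40 55 b7 78) = f7 cd; tag = H(2a 3f dd f7 cd) = d436 ← matches
m2: inner = H(40 55 b7 9d) = f7 f2; tag = H(2a 3f dd f7 f2) = f936
m3: inner = H(40 55 b7 77) = f7 cc; tag = H(2a 3f dd f7 cc) = d336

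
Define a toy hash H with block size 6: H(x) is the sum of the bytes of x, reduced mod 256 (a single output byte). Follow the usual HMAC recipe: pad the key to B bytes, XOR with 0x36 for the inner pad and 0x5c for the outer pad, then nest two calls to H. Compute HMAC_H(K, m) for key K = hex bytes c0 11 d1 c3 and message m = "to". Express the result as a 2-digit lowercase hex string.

Key hex bytes c0 11 d1 c3 is 4 bytes ≤ B = 6; zero-pad to 6 bytes: K' = c0 11 d1 c3 00 00.
K' ⊕ ipad = f6 27 e7 f5 36 36.  K' ⊕ opad = 9c 4d 8d 9f 5c 5c.
Inner input = (K'⊕ipad) ∥ m = f6 27 e7 f5 36 36 ∥ 74 6f.
Inner hash: sum = 246+39+231+245+54+54+116+111 = 1096; mod 256 = 72 → 48.
Outer input = (K'⊕opad) ∥ inner = 9c 4d 8d 9f 5c 5c ∥ 48.
Outer hash (tag): sum = 156+77+141+159+92+92+72 = 789; mod 256 = 21 → 15.

15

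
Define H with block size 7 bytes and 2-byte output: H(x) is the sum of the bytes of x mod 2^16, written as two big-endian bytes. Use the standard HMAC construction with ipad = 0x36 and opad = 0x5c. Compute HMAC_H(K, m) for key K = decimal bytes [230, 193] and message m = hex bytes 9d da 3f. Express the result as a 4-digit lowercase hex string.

03b2

Key decimal bytes [230, 193] = e6 c1 is 2 bytes ≤ B = 7; zero-pad to 7 bytes: K' = e6 c1 00 00 00 00 00.
K' ⊕ ipad = d0 f7 36 36 36 36 36.  K' ⊕ opad = ba 9d 5c 5c 5c 5c 5c.
Inner input = (K'⊕ipad) ∥ m = d0 f7 36 36 36 36 36 ∥ 9d da 3f.
Inner hash: sum = 208+247+54+54+54+54+54+157+218+63 = 1163 → 04 8b.
Outer input = (K'⊕opad) ∥ inner = ba 9d 5c 5c 5c 5c 5c ∥ 04 8b.
Outer hash (tag): sum = 186+157+92+92+92+92+92+4+139 = 946 → 03 b2.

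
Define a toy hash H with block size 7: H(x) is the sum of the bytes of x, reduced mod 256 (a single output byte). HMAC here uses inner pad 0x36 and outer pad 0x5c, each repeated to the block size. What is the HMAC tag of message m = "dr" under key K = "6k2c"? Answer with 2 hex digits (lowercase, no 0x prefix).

90

Key "6k2c" = 36 6b 32 63 is 4 bytes ≤ B = 7; zero-pad to 7 bytes: K' = 36 6b 32 63 00 00 00.
K' ⊕ ipad = 00 5d 04 55 36 36 36.  K' ⊕ opad = 6a 37 6e 3f 5c 5c 5c.
Inner input = (K'⊕ipad) ∥ m = 00 5d 04 55 36 36 36 ∥ 64 72.
Inner hash: sum = 0+93+4+85+54+54+54+100+114 = 558; mod 256 = 46 → 2e.
Outer input = (K'⊕opad) ∥ inner = 6a 37 6e 3f 5c 5c 5c ∥ 2e.
Outer hash (tag): sum = 106+55+110+63+92+92+92+46 = 656; mod 256 = 144 → 90.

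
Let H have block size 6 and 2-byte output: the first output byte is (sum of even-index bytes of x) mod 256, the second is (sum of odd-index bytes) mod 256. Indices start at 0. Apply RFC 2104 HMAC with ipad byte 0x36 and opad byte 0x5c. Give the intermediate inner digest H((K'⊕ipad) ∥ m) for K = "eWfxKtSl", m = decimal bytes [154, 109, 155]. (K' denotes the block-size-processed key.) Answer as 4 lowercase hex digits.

Key "eWfxKtSl" = 65 57 66 78 4b 74 53 6c is 8 bytes > B = 6, so hash it first: H(key) = 69 af, then zero-pad to 6 bytes: K' = 69 af 00 00 00 00.
K' ⊕ ipad = 5f 99 36 36 36 36.
Inner input = 5f 99 36 36 36 36 ∥ 9a 6d 9b.
Inner hash: even-index sum = 512 mod 256 = 0; odd-index sum = 370 mod 256 = 114 → 00 72.

0072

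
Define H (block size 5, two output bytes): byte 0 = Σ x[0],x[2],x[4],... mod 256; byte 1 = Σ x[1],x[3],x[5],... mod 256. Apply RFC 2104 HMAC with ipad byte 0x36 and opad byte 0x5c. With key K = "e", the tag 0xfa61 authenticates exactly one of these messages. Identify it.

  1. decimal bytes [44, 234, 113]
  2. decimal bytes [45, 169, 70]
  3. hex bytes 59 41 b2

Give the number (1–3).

1

Key "e" = 65 is 1 byte ≤ B = 5; zero-pad to 5 bytes: K' = 65 00 00 00 00.
K' ⊕ ipad = 53 36 36 36 36; K' ⊕ opad = 39 5c 5c 5c 5c.
m1: inner = H(53 36 36 36 36 2c ea 71) = a9 09; tag = H(39 5c 5c 5c 5c a9 09) = fa61 ← matches
m2: inner = H(53 36 36 36 36 2d a9 46) = 68 df; tag = H(39 5c 5c 5c 5c 68 df) = d020
m3: inner = H(53 36 36 36 36 59 41 b2) = 00 77; tag = H(39 5c 5c 5c 5c 00 77) = 68b8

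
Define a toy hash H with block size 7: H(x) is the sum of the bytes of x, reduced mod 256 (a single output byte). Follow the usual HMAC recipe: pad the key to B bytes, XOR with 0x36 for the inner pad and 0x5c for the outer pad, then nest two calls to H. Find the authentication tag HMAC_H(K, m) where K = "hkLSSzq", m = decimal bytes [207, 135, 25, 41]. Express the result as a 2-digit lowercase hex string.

Key "hkLSSzq" = 68 6b 4c 53 53 7a 71 is exactly B = 7 bytes: K' = 68 6b 4c 53 53 7a 71.
K' ⊕ ipad = 5e 5d 7a 65 65 4c 47.  K' ⊕ opad = 34 37 10 0f 0f 26 2d.
Inner input = (K'⊕ipad) ∥ m = 5e 5d 7a 65 65 4c 47 ∥ cf 87 19 29.
Inner hash: sum = 94+93+122+101+101+76+71+207+135+25+41 = 1066; mod 256 = 42 → 2a.
Outer input = (K'⊕opad) ∥ inner = 34 37 10 0f 0f 26 2d ∥ 2a.
Outer hash (tag): sum = 52+55+16+15+15+38+45+42 = 278; mod 256 = 22 → 16.

16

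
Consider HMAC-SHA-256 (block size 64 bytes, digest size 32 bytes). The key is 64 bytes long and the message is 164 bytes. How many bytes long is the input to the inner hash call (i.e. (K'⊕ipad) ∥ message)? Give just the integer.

228

Key is 64 ≤ 64 bytes, zero-padded: |K'| = 64.
Inner input = (K'⊕ipad) ∥ m → 64 + 164 = 228 bytes.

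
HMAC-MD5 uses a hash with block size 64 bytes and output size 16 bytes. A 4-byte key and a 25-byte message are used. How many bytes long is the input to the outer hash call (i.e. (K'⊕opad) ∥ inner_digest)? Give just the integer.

80

Key is 4 ≤ 64 bytes, zero-padded: |K'| = 64.
Outer input = (K'⊕opad) ∥ H(inner) → 64 + 16 = 80 bytes.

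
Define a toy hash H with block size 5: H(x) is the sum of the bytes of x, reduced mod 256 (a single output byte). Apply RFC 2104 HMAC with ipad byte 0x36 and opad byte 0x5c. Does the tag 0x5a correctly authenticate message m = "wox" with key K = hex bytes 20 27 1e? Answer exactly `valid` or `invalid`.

invalid

Key hex bytes 20 27 1e is 3 bytes ≤ B = 5; zero-pad to 5 bytes: K' = 20 27 1e 00 00.
K' ⊕ ipad = 16 11 28 36 36; K' ⊕ opad = 7c 7b 42 5c 5c.
Inner hash: sum = 22+17+40+54+54+119+111+120 = 537; mod 256 = 25 → 19.
Outer hash (recomputed tag): sum = 124+123+66+92+92+25 = 522; mod 256 = 10 → 0a.
Recomputed tag = 0a; claimed = 5a → mismatch.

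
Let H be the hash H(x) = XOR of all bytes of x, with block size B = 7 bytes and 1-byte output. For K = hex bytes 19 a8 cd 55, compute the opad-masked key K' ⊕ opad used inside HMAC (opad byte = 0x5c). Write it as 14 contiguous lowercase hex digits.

45f491095c5c5c

Key hex bytes 19 a8 cd 55 is 4 bytes ≤ B = 7; zero-pad to 7 bytes: K' = 19 a8 cd 55 00 00 00.
XOR each byte with 0x5c: 19⊕5c=45, a8⊕5c=f4, cd⊕5c=91, 55⊕5c=09, 00⊕5c=5c, 00⊕5c=5c, 00⊕5c=5c.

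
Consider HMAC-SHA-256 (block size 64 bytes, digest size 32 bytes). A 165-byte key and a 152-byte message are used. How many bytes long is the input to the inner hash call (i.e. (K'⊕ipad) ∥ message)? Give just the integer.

Key is 165 > 64 bytes, so it is hashed to 32 bytes then zero-padded to 64: |K'| = 64.
Inner input = (K'⊕ipad) ∥ m → 64 + 152 = 216 bytes.

216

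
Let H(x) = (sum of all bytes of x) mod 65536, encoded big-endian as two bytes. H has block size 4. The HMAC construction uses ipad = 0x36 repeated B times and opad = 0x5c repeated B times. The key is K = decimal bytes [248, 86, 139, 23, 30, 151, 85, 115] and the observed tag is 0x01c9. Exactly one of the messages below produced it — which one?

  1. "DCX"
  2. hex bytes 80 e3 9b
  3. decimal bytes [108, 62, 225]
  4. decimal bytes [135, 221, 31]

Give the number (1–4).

Key decimal bytes [248, 86, 139, 23, 30, 151, 85, 115] = f8 56 8b 17 1e 97 55 73 is 8 bytes > B = 4, so hash it first: H(key) = 03 6d, then zero-pad to 4 bytes: K' = 03 6d 00 00.
K' ⊕ ipad = 35 5b 36 36; K' ⊕ opad = 5f 31 5c 5c.
m1: inner = H(35 5b 36 36 44 43 58) = 01 db; tag = H(5f 31 5c 5c 01 db) = 0224
m2: inner = H(35 5b 36 36 80 e3 9b) = 02 fa; tag = H(5f 31 5c 5c 02 fa) = 0244
m3: inner = H(35 5b 36 36 6c 3e e1) = 02 87; tag = H(5f 31 5c 5c 02 87) = 01d1
m4: inner = H(35 5b 36 36 87 dd 1f) = 02 7f; tag = H(5f 31 5c 5c 02 7f) = 01c9 ← matches

4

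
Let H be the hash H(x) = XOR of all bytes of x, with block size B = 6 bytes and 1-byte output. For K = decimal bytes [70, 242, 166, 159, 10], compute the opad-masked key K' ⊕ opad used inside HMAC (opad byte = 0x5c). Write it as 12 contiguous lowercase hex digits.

1aaefac3565c

Key decimal bytes [70, 242, 166, 159, 10] = 46 f2 a6 9f 0a is 5 bytes ≤ B = 6; zero-pad to 6 bytes: K' = 46 f2 a6 9f 0a 00.
XOR each byte with 0x5c: 46⊕5c=1a, f2⊕5c=ae, a6⊕5c=fa, 9f⊕5c=c3, 0a⊕5c=56, 00⊕5c=5c.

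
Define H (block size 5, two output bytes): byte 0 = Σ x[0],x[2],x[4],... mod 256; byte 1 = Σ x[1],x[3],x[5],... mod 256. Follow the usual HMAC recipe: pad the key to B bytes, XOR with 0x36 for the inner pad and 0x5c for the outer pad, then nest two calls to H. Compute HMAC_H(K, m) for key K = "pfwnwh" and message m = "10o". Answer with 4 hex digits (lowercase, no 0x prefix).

9ac0

Key "pfwnwh" = 70 66 77 6e 77 68 is 6 bytes > B = 5, so hash it first: H(key) = 5e 3c, then zero-pad to 5 bytes: K' = 5e 3c 00 00 00.
K' ⊕ ipad = 68 0a 36 36 36.  K' ⊕ opad = 02 60 5c 5c 5c.
Inner input = (K'⊕ipad) ∥ m = 68 0a 36 36 36 ∥ 31 30 6f.
Inner hash: even-index sum = 260 mod 256 = 4; odd-index sum = 224 mod 256 = 224 → 04 e0.
Outer input = (K'⊕opad) ∥ inner = 02 60 5c 5c 5c ∥ 04 e0.
Outer hash (tag): even-index sum = 410 mod 256 = 154; odd-index sum = 192 mod 256 = 192 → 9a c0.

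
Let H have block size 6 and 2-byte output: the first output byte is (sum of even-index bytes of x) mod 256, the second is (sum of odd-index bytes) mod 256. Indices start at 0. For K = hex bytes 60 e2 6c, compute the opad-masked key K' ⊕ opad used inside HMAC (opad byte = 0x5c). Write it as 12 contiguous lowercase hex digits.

Key hex bytes 60 e2 6c is 3 bytes ≤ B = 6; zero-pad to 6 bytes: K' = 60 e2 6c 00 00 00.
XOR each byte with 0x5c: 60⊕5c=3c, e2⊕5c=be, 6c⊕5c=30, 00⊕5c=5c, 00⊕5c=5c, 00⊕5c=5c.

3cbe305c5c5c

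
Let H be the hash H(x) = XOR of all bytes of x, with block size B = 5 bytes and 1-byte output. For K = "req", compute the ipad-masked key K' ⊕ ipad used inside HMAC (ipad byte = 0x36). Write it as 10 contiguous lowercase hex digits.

Key "req" = 72 65 71 is 3 bytes ≤ B = 5; zero-pad to 5 bytes: K' = 72 65 71 00 00.
XOR each byte with 0x36: 72⊕36=44, 65⊕36=53, 71⊕36=47, 00⊕36=36, 00⊕36=36.

4453473636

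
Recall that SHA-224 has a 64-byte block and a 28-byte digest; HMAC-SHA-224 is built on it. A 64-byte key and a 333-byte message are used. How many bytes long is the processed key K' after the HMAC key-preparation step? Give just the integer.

Key is 64 ≤ 64 bytes, zero-padded: |K'| = 64.

64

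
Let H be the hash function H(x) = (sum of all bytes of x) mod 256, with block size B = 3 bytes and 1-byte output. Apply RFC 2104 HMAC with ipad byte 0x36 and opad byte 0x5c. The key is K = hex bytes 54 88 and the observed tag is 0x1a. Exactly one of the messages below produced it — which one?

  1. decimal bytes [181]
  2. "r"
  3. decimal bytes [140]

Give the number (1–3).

3

Key hex bytes 54 88 is 2 bytes ≤ B = 3; zero-pad to 3 bytes: K' = 54 88 00.
K' ⊕ ipad = 62 be 36; K' ⊕ opad = 08 d4 5c.
m1: inner = H(62 be 36 b5) = 0b; tag = H(08 d4 5c 0b) = 43
m2: inner = H(62 be 36 72) = c8; tag = H(08 d4 5c c8) = 00
m3: inner = H(62 be 36 8c) = e2; tag = H(08 d4 5c e2) = 1a ← matches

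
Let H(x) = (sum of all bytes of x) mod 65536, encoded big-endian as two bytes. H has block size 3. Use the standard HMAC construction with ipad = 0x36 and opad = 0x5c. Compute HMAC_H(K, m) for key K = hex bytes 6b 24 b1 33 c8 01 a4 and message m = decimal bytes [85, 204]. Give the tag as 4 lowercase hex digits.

01d9

Key hex bytes 6b 24 b1 33 c8 01 a4 is 7 bytes > B = 3, so hash it first: H(key) = 02 e0, then zero-pad to 3 bytes: K' = 02 e0 00.
K' ⊕ ipad = 34 d6 36.  K' ⊕ opad = 5e bc 5c.
Inner input = (K'⊕ipad) ∥ m = 34 d6 36 ∥ 55 cc.
Inner hash: sum = 52+214+54+85+204 = 609 → 02 61.
Outer input = (K'⊕opad) ∥ inner = 5e bc 5c ∥ 02 61.
Outer hash (tag): sum = 94+188+92+2+97 = 473 → 01 d9.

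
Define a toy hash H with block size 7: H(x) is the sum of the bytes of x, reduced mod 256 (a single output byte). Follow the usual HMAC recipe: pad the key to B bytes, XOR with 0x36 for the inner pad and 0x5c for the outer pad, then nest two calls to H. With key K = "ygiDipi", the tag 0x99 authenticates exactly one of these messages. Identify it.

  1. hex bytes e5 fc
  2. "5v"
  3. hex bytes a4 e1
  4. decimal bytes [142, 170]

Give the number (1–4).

Key "ygiDipi" = 79 67 69 44 69 70 69 is exactly B = 7 bytes: K' = 79 67 69 44 69 70 69.
K' ⊕ ipad = 4f 51 5f 72 5f 46 5f; K' ⊕ opad = 25 3b 35 18 35 2c 35.
m1: inner = H(4f 51 5f 72 5f 46 5f e5 fc) = 56; tag = H(25 3b 35 18 35 2c 35 56) = 99 ← matches
m2: inner = H(4f 51 5f 72 5f 46 5f 35 76) = 20; tag = H(25 3b 35 18 35 2c 35 20) = 63
m3: inner = H(4f 51 5f 72 5f 46 5f a4 e1) = fa; tag = H(25 3b 35 18 35 2c 35 fa) = 3d
m4: inner = H(4f 51 5f 72 5f 46 5f 8e aa) = ad; tag = H(25 3b 35 18 35 2c 35 ad) = f0

1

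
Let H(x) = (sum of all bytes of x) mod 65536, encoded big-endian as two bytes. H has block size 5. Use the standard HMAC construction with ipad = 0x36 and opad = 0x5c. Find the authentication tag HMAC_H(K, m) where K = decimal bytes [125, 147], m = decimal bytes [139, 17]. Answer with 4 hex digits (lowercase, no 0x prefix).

Key decimal bytes [125, 147] = 7d 93 is 2 bytes ≤ B = 5; zero-pad to 5 bytes: K' = 7d 93 00 00 00.
K' ⊕ ipad = 4b a5 36 36 36.  K' ⊕ opad = 21 cf 5c 5c 5c.
Inner input = (K'⊕ipad) ∥ m = 4b a5 36 36 36 ∥ 8b 11.
Inner hash: sum = 75+165+54+54+54+139+17 = 558 → 02 2e.
Outer input = (K'⊕opad) ∥ inner = 21 cf 5c 5c 5c ∥ 02 2e.
Outer hash (tag): sum = 33+207+92+92+92+2+46 = 564 → 02 34.

0234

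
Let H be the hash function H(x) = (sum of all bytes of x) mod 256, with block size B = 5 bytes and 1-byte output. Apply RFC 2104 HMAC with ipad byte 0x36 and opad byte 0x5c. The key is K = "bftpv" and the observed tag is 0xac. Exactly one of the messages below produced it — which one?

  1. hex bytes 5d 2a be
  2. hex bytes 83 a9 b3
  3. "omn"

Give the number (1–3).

Key "bftpv" = 62 66 74 70 76 is exactly B = 5 bytes: K' = 62 66 74 70 76.
K' ⊕ ipad = 54 50 42 46 40; K' ⊕ opad = 3e 3a 28 2c 2a.
m1: inner = H(54 50 42 46 40 5d 2a be) = b1; tag = H(3e 3a 28 2c 2a b1) = a7
m2: inner = H(54 50 42 46 40 83 a9 b3) = 4b; tag = H(3e 3a 28 2c 2a 4b) = 41
m3: inner = H(54 50 42 46 40 6f 6d 6e) = b6; tag = H(3e 3a 28 2c 2a b6) = ac ← matches

3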